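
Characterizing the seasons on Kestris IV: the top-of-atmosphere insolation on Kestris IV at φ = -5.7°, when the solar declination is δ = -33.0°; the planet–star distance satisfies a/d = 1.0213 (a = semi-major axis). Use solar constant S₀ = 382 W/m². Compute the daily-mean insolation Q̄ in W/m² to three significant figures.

cos H₀ = −tan(-5.7°) tan(-33.000°) = -0.0648, H₀ = 1.6357 rad.
Bracket: H₀ sin φ sin δ + cos φ cos δ sin H₀ = 1.6357×-0.09932×-0.54464 + 0.99506×0.83867×0.99790 = 0.088481 + 0.832774 = 0.921255.
Inverse-square distance factor (a/d)² = 1.0213² = 1.043054.
Q̄ = (S₀/π) × 1.043054 × [bracket] = (382/π) × 1.043054 × 0.921255 = 116.8 W/m².

Q̄ ≈ 117 W/m²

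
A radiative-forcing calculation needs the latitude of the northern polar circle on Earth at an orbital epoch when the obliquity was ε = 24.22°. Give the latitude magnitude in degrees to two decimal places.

The polar circle is the lowest latitude that experiences at least one full rotation of continuous daylight at the northern-summer solstice; it lies at |φ| = 90° − ε = 90° − 24.22° = 65.78°.

65.78°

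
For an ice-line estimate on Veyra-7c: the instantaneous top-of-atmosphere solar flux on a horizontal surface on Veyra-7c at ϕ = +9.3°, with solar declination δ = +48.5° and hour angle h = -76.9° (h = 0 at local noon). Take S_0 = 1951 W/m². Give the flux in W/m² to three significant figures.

cos θ_z = sin ϕ sin δ + cos ϕ cos δ cos h = 0.121034 + 0.148210 = 0.269244.
Flux = S_0 · cos θ_z = 1951 × 0.269244 = 525.3 W/m².

525 W/m²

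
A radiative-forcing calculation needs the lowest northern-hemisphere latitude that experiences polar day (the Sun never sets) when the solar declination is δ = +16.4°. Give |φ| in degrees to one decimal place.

Polar day requires cos H₀ = −tan φ tan δ ≤ −1, i.e. tan φ tan δ ≥ 1.
The boundary is |tan φ| · |tan δ| = 1, so |φ| = 90° − |δ| = 90° − 16.4° = 73.6° in the northern hemisphere.

|φ| = 73.6°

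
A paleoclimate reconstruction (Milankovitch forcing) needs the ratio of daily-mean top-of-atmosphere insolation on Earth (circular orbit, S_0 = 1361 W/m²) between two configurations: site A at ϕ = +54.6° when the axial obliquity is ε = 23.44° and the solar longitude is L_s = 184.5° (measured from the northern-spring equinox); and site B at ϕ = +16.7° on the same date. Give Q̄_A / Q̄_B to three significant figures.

Q̄_A / Q̄_B ≈ 0.572

— Configuration A (ϕ=+54.6°):
Solar declination: sin δ = sin ε · sin L_s = sin 23.44° × sin 184.5° = -0.03121, so δ = -1.788°.
cos h₀ = −tan(+54.6°) tan(-1.788°) = 0.0439, h₀ = 1.5268 rad.
Bracket: h₀ sin ϕ sin δ + cos ϕ cos δ sin h₀ = 1.5268×0.81513×-0.03121 + 0.57928×0.99951×0.99903 = -0.038842 + 0.578435 = 0.539593.
Q̄ = (S_0/π) × [bracket] = (1361/π) × 0.539593 = 233.76 W/m².
— Configuration B (ϕ=+16.7°):
cos h₀ = −tan(+16.7°) tan(-1.788°) = 0.0094, h₀ = 1.5614 rad.
Bracket: h₀ sin ϕ sin δ + cos ϕ cos δ sin h₀ = 1.5614×0.28736×-0.03121 + 0.95782×0.99951×0.99996 = -0.014003 + 0.957312 = 0.943309.
Q̄ = (S_0/π) × [bracket] = (1361/π) × 0.943309 = 408.66 W/m².
Ratio Q̄_A / Q̄_B = 233.76 / 408.66 = 0.5720.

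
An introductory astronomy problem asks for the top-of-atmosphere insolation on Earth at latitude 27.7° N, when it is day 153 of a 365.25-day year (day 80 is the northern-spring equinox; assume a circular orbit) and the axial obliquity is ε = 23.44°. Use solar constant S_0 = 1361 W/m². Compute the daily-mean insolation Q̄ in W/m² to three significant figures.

Solar longitude: L_s = 360° × (153 − 80)/365.25 = 71.951°.
sin δ = sin 23.44° × sin 71.951° = 0.37821, so δ = +22.223°.
cos h₀ = −tan(+27.7°) tan(+22.223°) = -0.2145, h₀ = 1.7870 rad.
Bracket: h₀ sin ϕ sin δ + cos ϕ cos δ sin h₀ = 1.7870×0.46484×0.37821 + 0.88539×0.92572×0.97672 = 0.314167 + 0.800542 = 1.114709.
Q̄ = (S_0/π) × [bracket] = (1361/π) × 1.114709 = 482.9 W/m².

Q̄ ≈ 483 W/m²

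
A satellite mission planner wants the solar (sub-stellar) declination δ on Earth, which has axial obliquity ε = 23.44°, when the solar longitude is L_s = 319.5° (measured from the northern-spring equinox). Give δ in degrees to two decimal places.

sin δ = sin ε · sin L_s = sin 23.44° × sin 319.5° = -0.258343.
δ = arcsin(-0.258343) = -14.97°.

δ = -14.97°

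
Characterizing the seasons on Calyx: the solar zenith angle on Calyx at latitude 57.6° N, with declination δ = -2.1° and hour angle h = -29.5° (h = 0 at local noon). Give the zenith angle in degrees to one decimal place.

θ_z = 64.2°

cos θ_z = sin ϕ sin δ + cos ϕ cos δ cos h = -0.030939 + 0.466047 = 0.435108.
θ_z = arccos(0.435108) = 64.2°.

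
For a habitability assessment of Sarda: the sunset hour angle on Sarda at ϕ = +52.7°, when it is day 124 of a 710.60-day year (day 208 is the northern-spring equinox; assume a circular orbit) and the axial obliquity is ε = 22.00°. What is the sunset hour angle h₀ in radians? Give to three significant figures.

Solar longitude: L_s = 360° × (124 − 208)/710.60 = -42.556°, i.e. -42.556° + 360° = 317.444°.
sin δ = sin 22.00° × sin 317.444° = -0.25335, so δ = -14.676°.
cos h₀ = −tan ϕ · tan δ = −tan(+52.7°) × tan(-14.676°) = 0.3438, so h₀ = 1.2199 rad = 69.89°.

h₀ = 1.22 rad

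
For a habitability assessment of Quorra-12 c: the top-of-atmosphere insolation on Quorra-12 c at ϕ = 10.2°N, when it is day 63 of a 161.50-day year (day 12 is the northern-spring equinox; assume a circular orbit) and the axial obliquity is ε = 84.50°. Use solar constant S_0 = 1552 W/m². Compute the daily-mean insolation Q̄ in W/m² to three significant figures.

Solar longitude: L_s = 360° × (63 − 12)/161.50 = 113.684°.
sin δ = sin 84.50° × sin 113.684° = 0.91156, so δ = +65.721°.
cos h₀ = −tan(+10.2°) tan(+65.721°) = -0.3989, h₀ = 1.9811 rad.
Bracket: h₀ sin ϕ sin δ + cos ϕ cos δ sin h₀ = 1.9811×0.17708×0.91156 + 0.98420×0.41117×0.91700 = 0.319787 + 0.371086 = 0.690873.
Q̄ = (S_0/π) × [bracket] = (1552/π) × 0.690873 = 341.3 W/m².

Q̄ ≈ 341 W/m²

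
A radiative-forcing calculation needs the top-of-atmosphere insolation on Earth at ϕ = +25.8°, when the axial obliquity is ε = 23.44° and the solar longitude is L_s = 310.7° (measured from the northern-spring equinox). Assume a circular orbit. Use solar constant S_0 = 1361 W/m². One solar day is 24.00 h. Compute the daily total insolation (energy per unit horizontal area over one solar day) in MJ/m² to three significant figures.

Solar declination: sin δ = sin ε · sin L_s = sin 23.44° × sin 310.7° = -0.30158, so δ = -17.552°.
cos h₀ = −tan(+25.8°) tan(-17.552°) = 0.1529, h₀ = 1.4173 rad.
Bracket: h₀ sin ϕ sin δ + cos ϕ cos δ sin h₀ = 1.4173×0.43523×-0.30158 + 0.90032×0.95344×0.98824 = -0.186030 + 0.848306 = 0.662276.
Q̄ = (S_0/π) × [bracket] = (1361/π) × 0.662276 = 286.91 W/m².
Daily total = Q̄ × 24.00 h × 3600 s/h = 286.91 × 24.00 × 3600 / 10⁶ = 24.79 MJ/m².

24.8 MJ/m²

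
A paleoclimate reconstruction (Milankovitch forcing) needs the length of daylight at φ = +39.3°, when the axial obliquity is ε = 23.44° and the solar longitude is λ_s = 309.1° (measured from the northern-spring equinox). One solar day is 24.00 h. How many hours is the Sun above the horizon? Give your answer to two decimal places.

Solar declination: sin δ = sin ε · sin λ_s = sin 23.44° × sin 309.1° = -0.30870, so δ = -17.981°.
cos H₀ = −tan φ · tan δ = −tan(+39.3°) × tan(-17.981°) = 0.2656, so H₀ = 1.3019 rad = 74.59°.
Daylight = 2H₀/(2π) × 24.00 h = (1.3019/π) × 24.00 = 9.95 h.

9.95 h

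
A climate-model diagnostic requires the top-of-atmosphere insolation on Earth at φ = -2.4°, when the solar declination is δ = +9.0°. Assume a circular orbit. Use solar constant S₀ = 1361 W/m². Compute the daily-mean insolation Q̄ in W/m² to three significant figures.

cos H₀ = −tan(-2.4°) tan(+9.000°) = 0.0066, H₀ = 1.5642 rad.
Bracket: H₀ sin φ sin δ + cos φ cos δ sin H₀ = 1.5642×-0.04188×0.15643 + 0.99912×0.98769×0.99998 = -0.010248 + 0.986801 = 0.976553.
Q̄ = (S₀/π) × [bracket] = (1361/π) × 0.976553 = 423.1 W/m².

Q̄ ≈ 423 W/m²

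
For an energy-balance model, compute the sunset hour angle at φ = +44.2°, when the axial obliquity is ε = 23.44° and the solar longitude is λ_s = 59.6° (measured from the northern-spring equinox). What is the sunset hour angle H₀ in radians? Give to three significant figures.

Solar declination: sin δ = sin ε · sin λ_s = sin 23.44° × sin 59.6° = 0.34310, so δ = +20.066°.
cos H₀ = −tan φ · tan δ = −tan(+44.2°) × tan(+20.066°) = -0.3552, so H₀ = 1.9339 rad = 110.81°.

H₀ = 1.93 rad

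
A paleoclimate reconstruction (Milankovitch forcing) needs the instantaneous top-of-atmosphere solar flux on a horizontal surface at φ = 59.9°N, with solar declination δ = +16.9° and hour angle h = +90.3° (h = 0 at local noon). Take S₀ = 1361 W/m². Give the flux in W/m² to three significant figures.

339 W/m²

cos θ_z = sin φ sin δ + cos φ cos δ cos h = 0.251501 + -0.002512 = 0.248989.
Flux = S₀ · cos θ_z = 1361 × 0.248989 = 338.9 W/m².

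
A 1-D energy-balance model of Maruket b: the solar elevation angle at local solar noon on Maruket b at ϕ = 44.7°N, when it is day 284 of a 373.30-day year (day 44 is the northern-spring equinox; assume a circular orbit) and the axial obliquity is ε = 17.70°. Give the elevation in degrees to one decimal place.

Solar longitude: L_s = 360° × (284 − 44)/373.30 = 231.449°.
sin δ = sin 17.70° × sin 231.449° = -0.23777, so δ = -13.755°.
At local noon the hour angle is zero, so the zenith angle equals |ϕ − δ| = |+44.7° − (-13.755°)| = 58.455°.
Elevation = 90° − 58.455° = 31.5°.

31.5°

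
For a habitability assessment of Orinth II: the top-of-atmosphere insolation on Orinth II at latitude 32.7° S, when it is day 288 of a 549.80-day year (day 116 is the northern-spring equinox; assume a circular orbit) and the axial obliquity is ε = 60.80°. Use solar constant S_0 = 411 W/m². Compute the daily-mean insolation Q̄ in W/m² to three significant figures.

Solar longitude: L_s = 360° × (288 − 116)/549.80 = 112.623°.
sin δ = sin 60.80° × sin 112.623° = 0.80576, so δ = +53.683°.
cos h₀ = −tan(-32.7°) tan(+53.683°) = 0.8734, h₀ = 0.5086 rad.
Bracket: h₀ sin ϕ sin δ + cos ϕ cos δ sin h₀ = 0.5086×-0.54024×0.80576 + 0.84151×0.59225×0.48695 = -0.221396 + 0.242688 = 0.021292.
Q̄ = (S_0/π) × [bracket] = (411/π) × 0.021292 = 2.786 W/m².

Q̄ ≈ 2.79 W/m²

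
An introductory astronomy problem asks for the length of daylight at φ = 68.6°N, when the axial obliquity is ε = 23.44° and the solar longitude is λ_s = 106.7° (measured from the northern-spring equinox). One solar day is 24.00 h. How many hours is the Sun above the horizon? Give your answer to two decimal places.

24.00 h

Solar declination: sin δ = sin ε · sin λ_s = sin 23.44° × sin 106.7° = 0.38101, so δ = +22.396°.
Sunrise equation: cos H₀ = −tan φ · tan δ = -1.0515 ≤ −1, so the Sun never sets (polar day) and H₀ = π.
Daylight = 2H₀/(2π) × 24.00 h = (3.1416/π) × 24.00 = 24.00 h.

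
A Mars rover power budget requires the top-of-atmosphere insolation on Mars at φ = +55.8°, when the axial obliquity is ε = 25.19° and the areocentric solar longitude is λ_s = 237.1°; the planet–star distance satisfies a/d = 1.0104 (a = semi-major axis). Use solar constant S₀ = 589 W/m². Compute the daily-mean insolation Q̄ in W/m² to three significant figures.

sin δ = sin 25.19° × sin 237.1° = -0.35736, so δ = -20.938°.
cos H₀ = −tan(+55.8°) tan(-20.938°) = 0.5630, H₀ = 0.9728 rad.
Bracket: H₀ sin φ sin δ + cos φ cos δ sin H₀ = 0.9728×0.82708×-0.35736 + 0.56208×0.93397×0.82645 = -0.287526 + 0.433858 = 0.146332.
Inverse-square distance factor (a/d)² = 1.0104² = 1.020908.
Q̄ = (S₀/π) × 1.020908 × [bracket] = (589/π) × 1.020908 × 0.146332 = 28.01 W/m².

Q̄ ≈ 28.0 W/m²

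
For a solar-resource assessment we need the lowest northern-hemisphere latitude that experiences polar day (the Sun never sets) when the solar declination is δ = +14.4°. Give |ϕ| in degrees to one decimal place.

Polar day requires cos h₀ = −tan ϕ tan δ ≤ −1, i.e. tan ϕ tan δ ≥ 1.
The boundary is |tan ϕ| · |tan δ| = 1, so |ϕ| = 90° − |δ| = 90° − 14.4° = 75.6° in the northern hemisphere.

|ϕ| = 75.6°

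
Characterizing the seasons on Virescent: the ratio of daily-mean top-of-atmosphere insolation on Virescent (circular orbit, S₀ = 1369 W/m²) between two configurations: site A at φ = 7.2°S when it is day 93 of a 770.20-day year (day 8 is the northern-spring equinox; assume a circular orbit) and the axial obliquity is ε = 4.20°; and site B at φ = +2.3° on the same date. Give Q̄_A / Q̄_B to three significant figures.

— Configuration A (φ=-7.2°):
Solar longitude: λ_s = 360° × (93 − 8)/770.20 = 39.730°.
sin δ = sin 4.20° × sin 39.730° = 0.04681, so δ = +2.683°.
cos H₀ = −tan(-7.2°) tan(+2.683°) = 0.0059, H₀ = 1.5649 rad.
Bracket: H₀ sin φ sin δ + cos φ cos δ sin H₀ = 1.5649×-0.12533×0.04681 + 0.99211×0.99890×0.99998 = -0.009181 + 0.990999 = 0.981818.
Q̄ = (S₀/π) × [bracket] = (1369/π) × 0.981818 = 427.84 W/m².
— Configuration B (φ=+2.3°):
cos H₀ = −tan(+2.3°) tan(+2.683°) = -0.0019, H₀ = 1.5727 rad.
Bracket: H₀ sin φ sin δ + cos φ cos δ sin H₀ = 1.5727×0.04013×0.04681 + 0.99919×0.99890×1.00000 = 0.002954 + 0.998091 = 1.001045.
Q̄ = (S₀/π) × [bracket] = (1369/π) × 1.001045 = 436.22 W/m².
Ratio Q̄_A / Q̄_B = 427.84 / 436.22 = 0.9808.

Q̄_A / Q̄_B ≈ 0.981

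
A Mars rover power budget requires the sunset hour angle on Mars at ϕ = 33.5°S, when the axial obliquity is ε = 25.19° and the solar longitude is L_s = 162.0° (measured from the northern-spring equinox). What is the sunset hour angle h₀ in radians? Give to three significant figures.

h₀ = 1.48 rad

Solar declination: sin δ = sin ε · sin L_s = sin 25.19° × sin 162.0° = 0.13152, so δ = +7.558°.
cos h₀ = −tan ϕ · tan δ = −tan(-33.5°) × tan(+7.558°) = 0.0878, so h₀ = 1.4829 rad = 84.96°.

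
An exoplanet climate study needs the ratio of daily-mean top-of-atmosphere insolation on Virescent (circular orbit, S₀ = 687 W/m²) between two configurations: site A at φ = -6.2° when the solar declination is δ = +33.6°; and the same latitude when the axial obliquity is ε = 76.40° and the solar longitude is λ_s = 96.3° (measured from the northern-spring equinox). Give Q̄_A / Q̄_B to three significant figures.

— Configuration A (φ=-6.2°):
cos H₀ = −tan(-6.2°) tan(+33.600°) = 0.0722, H₀ = 1.4986 rad.
Bracket: H₀ sin φ sin δ + cos φ cos δ sin H₀ = 1.4986×-0.10800×0.55339 + 0.99415×0.83292×0.99739 = -0.089566 + 0.825886 = 0.736320.
Q̄ = (S₀/π) × [bracket] = (687/π) × 0.736320 = 161.02 W/m².
— Configuration B (φ=-6.2°):
Solar declination: sin δ = sin ε · sin λ_s = sin 76.40° × sin 96.3° = 0.96609, so δ = +75.037°.
cos H₀ = −tan(-6.2°) tan(+75.037°) = 0.4065, H₀ = 1.1522 rad.
Bracket: H₀ sin φ sin δ + cos φ cos δ sin H₀ = 1.1522×-0.10800×0.96609 + 0.99415×0.25820×0.91366 = -0.120218 + 0.234527 = 0.114309.
Q̄ = (S₀/π) × [bracket] = (687/π) × 0.114309 = 24.997 W/m².
Ratio Q̄_A / Q̄_B = 161.02 / 24.997 = 6.442.

Q̄_A / Q̄_B ≈ 6.44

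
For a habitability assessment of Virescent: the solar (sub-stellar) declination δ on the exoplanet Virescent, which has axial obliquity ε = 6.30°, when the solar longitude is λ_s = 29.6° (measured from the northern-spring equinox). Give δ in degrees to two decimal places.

δ = +3.11°

sin δ = sin ε · sin λ_s = sin 6.30° × sin 29.6° = 0.054202.
δ = arcsin(0.054202) = +3.11°.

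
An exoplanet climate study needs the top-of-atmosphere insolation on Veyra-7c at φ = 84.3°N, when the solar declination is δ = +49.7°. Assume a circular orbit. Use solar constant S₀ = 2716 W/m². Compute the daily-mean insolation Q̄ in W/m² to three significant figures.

cos H₀ = −tan(+84.3°) tan(+49.700°) = -11.8137 ≤ −1 ⇒ polar day, H₀ = π.
Bracket: H₀ sin φ sin δ + cos φ cos δ sin H₀ = 3.1416×0.99506×0.76267 + 0.09932×0.64679×0.00000 = 2.384168 + 0.000000 = 2.384168.
Q̄ = (S₀/π) × [bracket] = (2716/π) × 2.384168 = 2061 W/m².

Q̄ ≈ 2.06e+03 W/m²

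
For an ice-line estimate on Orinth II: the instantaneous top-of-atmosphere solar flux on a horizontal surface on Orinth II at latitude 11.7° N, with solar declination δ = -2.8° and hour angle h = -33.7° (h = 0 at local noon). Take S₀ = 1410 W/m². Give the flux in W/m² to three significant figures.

1.13e+03 W/m²

cos θ_z = sin φ sin δ + cos φ cos δ cos h = -0.009906 + 0.813696 = 0.803790.
Flux = S₀ · cos θ_z = 1410 × 0.803790 = 1133 W/m².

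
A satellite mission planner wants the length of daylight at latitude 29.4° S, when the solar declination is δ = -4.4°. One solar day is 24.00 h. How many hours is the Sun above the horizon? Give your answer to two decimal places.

cos h₀ = −tan ϕ · tan δ = −tan(-29.4°) × tan(-4.400°) = -0.0434, so h₀ = 1.6142 rad = 92.48°.
Daylight = 2h₀/(2π) × 24.00 h = (1.6142/π) × 24.00 = 12.33 h.

12.33 h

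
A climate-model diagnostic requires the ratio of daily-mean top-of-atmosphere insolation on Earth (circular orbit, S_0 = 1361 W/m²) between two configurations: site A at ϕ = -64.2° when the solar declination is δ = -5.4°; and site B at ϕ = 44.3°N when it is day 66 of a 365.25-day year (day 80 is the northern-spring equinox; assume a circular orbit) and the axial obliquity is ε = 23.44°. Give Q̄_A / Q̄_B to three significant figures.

— Configuration A (ϕ=-64.2°):
cos h₀ = −tan(-64.2°) tan(-5.400°) = -0.1955, h₀ = 1.7676 rad.
Bracket: h₀ sin ϕ sin δ + cos ϕ cos δ sin h₀ = 1.7676×-0.90032×-0.09411 + 0.43523×0.99556×0.98070 = 0.149767 + 0.424935 = 0.574702.
Q̄ = (S_0/π) × [bracket] = (1361/π) × 0.574702 = 248.97 W/m².
— Configuration B (ϕ=+44.3°):
Solar longitude: L_s = 360° × (66 − 80)/365.25 = -13.799°, i.e. -13.799° + 360° = 346.201°.
sin δ = sin 23.44° × sin 346.201° = -0.09488, so δ = -5.444°.
cos h₀ = −tan(+44.3°) tan(-5.444°) = 0.0930, h₀ = 1.4777 rad.
Bracket: h₀ sin ϕ sin δ + cos ϕ cos δ sin h₀ = 1.4777×0.69842×-0.09488 + 0.71569×0.99549×0.99567 = -0.097921 + 0.709377 = 0.611456.
Q̄ = (S_0/π) × [bracket] = (1361/π) × 0.611456 = 264.89 W/m².
Ratio Q̄_A / Q̄_B = 248.97 / 264.89 = 0.9399.

Q̄_A / Q̄_B ≈ 0.940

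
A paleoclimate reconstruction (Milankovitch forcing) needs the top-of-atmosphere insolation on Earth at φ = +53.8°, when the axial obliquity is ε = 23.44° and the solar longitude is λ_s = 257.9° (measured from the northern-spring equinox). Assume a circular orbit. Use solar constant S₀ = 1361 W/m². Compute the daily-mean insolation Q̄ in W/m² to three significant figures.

Solar declination: sin δ = sin ε · sin λ_s = sin 23.44° × sin 257.9° = -0.38895, so δ = -22.889°.
cos H₀ = −tan(+53.8°) tan(-22.889°) = 0.5769, H₀ = 0.9559 rad.
Bracket: H₀ sin φ sin δ + cos φ cos δ sin H₀ = 0.9559×0.80696×-0.38895 + 0.59061×0.92126×0.81685 = -0.300026 + 0.444452 = 0.144426.
Q̄ = (S₀/π) × [bracket] = (1361/π) × 0.144426 = 62.57 W/m².

Q̄ ≈ 62.6 W/m²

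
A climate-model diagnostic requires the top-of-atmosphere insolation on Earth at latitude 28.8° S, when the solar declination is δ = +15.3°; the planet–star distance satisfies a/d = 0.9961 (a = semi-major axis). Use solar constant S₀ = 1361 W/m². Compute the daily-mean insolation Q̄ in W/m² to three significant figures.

cos H₀ = −tan(-28.8°) tan(+15.300°) = 0.1504, H₀ = 1.4198 rad.
Bracket: H₀ sin φ sin δ + cos φ cos δ sin H₀ = 1.4198×-0.48175×0.26387 + 0.87631×0.96456×0.98863 = -0.180484 + 0.835643 = 0.655159.
Inverse-square distance factor (a/d)² = 0.9961² = 0.992215.
Q̄ = (S₀/π) × 0.992215 × [bracket] = (1361/π) × 0.992215 × 0.655159 = 281.6 W/m².

Q̄ ≈ 282 W/m²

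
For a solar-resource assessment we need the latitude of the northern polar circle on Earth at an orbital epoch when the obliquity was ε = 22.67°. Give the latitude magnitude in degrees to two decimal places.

The polar circle is the lowest latitude that experiences at least one full rotation of continuous daylight at the northern-summer solstice; it lies at |φ| = 90° − ε = 90° − 22.67° = 67.33°.

67.33°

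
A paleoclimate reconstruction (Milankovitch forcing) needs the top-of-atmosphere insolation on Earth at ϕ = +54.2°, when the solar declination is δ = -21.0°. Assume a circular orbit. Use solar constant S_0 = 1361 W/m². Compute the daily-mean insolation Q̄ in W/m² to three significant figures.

cos h₀ = −tan(+54.2°) tan(-21.000°) = 0.5322, h₀ = 1.0096 rad.
Bracket: h₀ sin ϕ sin δ + cos ϕ cos δ sin h₀ = 1.0096×0.81106×-0.35837 + 0.58496×0.93358×0.84659 = -0.293450 + 0.462329 = 0.168879.
Q̄ = (S_0/π) × [bracket] = (1361/π) × 0.168879 = 73.16 W/m².

Q̄ ≈ 73.2 W/m²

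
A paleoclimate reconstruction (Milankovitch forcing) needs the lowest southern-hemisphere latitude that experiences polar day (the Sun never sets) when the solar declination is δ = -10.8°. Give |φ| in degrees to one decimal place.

|φ| = 79.2°

Polar day requires cos H₀ = −tan φ tan δ ≤ −1, i.e. tan φ tan δ ≥ 1.
The boundary is |tan φ| · |tan δ| = 1, so |φ| = 90° − |δ| = 90° − 10.8° = 79.2° in the southern hemisphere.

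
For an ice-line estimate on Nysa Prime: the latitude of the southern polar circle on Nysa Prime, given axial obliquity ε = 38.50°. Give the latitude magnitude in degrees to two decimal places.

The polar circle is the lowest latitude that experiences at least one full rotation of continuous darkness at the northern-summer solstice; it lies at |ϕ| = 90° − ε = 90° − 38.50° = 51.50°.

51.50°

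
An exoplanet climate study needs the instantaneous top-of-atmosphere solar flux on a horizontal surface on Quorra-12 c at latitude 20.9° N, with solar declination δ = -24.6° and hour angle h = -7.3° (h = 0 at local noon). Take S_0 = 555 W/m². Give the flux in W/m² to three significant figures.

cos θ_z = sin ϕ sin δ + cos ϕ cos δ cos h = -0.148503 + 0.842527 = 0.694024.
Flux = S_0 · cos θ_z = 555 × 0.694024 = 385.2 W/m².

385 W/m²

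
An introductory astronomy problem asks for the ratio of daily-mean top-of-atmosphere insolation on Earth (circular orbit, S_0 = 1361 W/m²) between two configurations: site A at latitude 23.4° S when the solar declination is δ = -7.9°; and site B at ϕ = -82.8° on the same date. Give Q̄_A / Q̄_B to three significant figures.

— Configuration A (ϕ=-23.4°):
cos h₀ = −tan(-23.4°) tan(-7.900°) = -0.0600, h₀ = 1.6309 rad.
Bracket: h₀ sin ϕ sin δ + cos ϕ cos δ sin h₀ = 1.6309×-0.39715×-0.13744 + 0.91775×0.99051×0.99820 = 0.089022 + 0.907404 = 0.996426.
Q̄ = (S_0/π) × [bracket] = (1361/π) × 0.996426 = 431.67 W/m².
— Configuration B (ϕ=-82.8°):
cos h₀ = −tan(-82.8°) tan(-7.900°) = -1.0984 ≤ −1 ⇒ polar day, h₀ = π.
Bracket: h₀ sin ϕ sin δ + cos ϕ cos δ sin h₀ = 3.1416×-0.99211×-0.13744 + 0.12533×0.99051×0.00000 = 0.428375 + 0.000000 = 0.428375.
Q̄ = (S_0/π) × [bracket] = (1361/π) × 0.428375 = 185.58 W/m².
Ratio Q̄_A / Q̄_B = 431.67 / 185.58 = 2.326.

Q̄_A / Q̄_B ≈ 2.33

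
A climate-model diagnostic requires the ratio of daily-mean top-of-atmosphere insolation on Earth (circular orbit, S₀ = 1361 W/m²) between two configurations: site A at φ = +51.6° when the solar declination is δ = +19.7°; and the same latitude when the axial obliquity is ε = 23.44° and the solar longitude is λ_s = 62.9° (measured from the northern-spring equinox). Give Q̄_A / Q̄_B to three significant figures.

— Configuration A (φ=+51.6°):
cos H₀ = −tan(+51.6°) tan(+19.700°) = -0.4517, H₀ = 2.0395 rad.
Bracket: H₀ sin φ sin δ + cos φ cos δ sin H₀ = 2.0395×0.78369×0.33710 + 0.62115×0.94147×0.89215 = 0.538799 + 0.521724 = 1.060523.
Q̄ = (S₀/π) × [bracket] = (1361/π) × 1.060523 = 459.44 W/m².
— Configuration B (φ=+51.6°):
Solar declination: sin δ = sin ε · sin λ_s = sin 23.44° × sin 62.9° = 0.35412, so δ = +20.739°.
cos H₀ = −tan(+51.6°) tan(+20.739°) = -0.4777, H₀ = 2.0689 rad.
Bracket: H₀ sin φ sin δ + cos φ cos δ sin H₀ = 2.0689×0.78369×0.35412 + 0.62115×0.93520×0.87850 = 0.574162 + 0.510320 = 1.084482.
Q̄ = (S₀/π) × [bracket] = (1361/π) × 1.084482 = 469.82 W/m².
Ratio Q̄_A / Q̄_B = 459.44 / 469.82 = 0.9779.

Q̄_A / Q̄_B ≈ 0.978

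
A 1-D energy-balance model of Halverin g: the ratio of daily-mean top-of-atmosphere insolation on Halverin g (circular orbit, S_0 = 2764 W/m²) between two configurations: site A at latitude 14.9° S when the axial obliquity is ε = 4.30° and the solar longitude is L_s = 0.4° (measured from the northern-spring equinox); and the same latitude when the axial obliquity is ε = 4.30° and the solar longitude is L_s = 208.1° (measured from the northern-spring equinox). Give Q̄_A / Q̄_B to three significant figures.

Q̄_A / Q̄_B ≈ 0.986

— Configuration A (ϕ=-14.9°):
Solar declination: sin δ = sin ε · sin L_s = sin 4.30° × sin 0.4° = 0.00052, so δ = +0.030°.
cos h₀ = −tan(-14.9°) tan(+0.030°) = 0.0001, h₀ = 1.5707 rad.
Bracket: h₀ sin ϕ sin δ + cos ϕ cos δ sin h₀ = 1.5707×-0.25713×0.00052 + 0.96638×1.00000×1.00000 = -0.000210 + 0.966380 = 0.966170.
Q̄ = (S_0/π) × [bracket] = (2764/π) × 0.966170 = 850.04 W/m².
— Configuration B (ϕ=-14.9°):
Solar declination: sin δ = sin ε · sin L_s = sin 4.30° × sin 208.1° = -0.03532, so δ = -2.024°.
cos h₀ = −tan(-14.9°) tan(-2.024°) = -0.0094, h₀ = 1.5802 rad.
Bracket: h₀ sin ϕ sin δ + cos ϕ cos δ sin h₀ = 1.5802×-0.25713×-0.03532 + 0.96638×0.99938×0.99996 = 0.014351 + 0.965742 = 0.980093.
Q̄ = (S_0/π) × [bracket] = (2764/π) × 0.980093 = 862.29 W/m².
Ratio Q̄_A / Q̄_B = 850.04 / 862.29 = 0.9858.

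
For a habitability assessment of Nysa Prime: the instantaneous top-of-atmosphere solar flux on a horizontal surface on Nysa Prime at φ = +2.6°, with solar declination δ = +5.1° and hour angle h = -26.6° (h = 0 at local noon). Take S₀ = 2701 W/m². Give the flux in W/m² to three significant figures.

2.41e+03 W/m²

cos θ_z = sin φ sin δ + cos φ cos δ cos h = 0.004033 + 0.889698 = 0.893731.
Flux = S₀ · cos θ_z = 2701 × 0.893731 = 2414 W/m².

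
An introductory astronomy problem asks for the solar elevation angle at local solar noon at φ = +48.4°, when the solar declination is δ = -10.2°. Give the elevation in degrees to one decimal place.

31.4°

At local noon the hour angle is zero, so the zenith angle equals |φ − δ| = |+48.4° − (-10.200°)| = 58.600°.
Elevation = 90° − 58.600° = 31.4°.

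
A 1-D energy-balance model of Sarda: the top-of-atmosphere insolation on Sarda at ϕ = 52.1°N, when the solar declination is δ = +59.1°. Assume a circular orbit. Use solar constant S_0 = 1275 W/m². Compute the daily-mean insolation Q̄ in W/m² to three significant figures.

Q̄ ≈ 863 W/m²

cos h₀ = −tan(+52.1°) tan(+59.100°) = -2.1463 ≤ −1 ⇒ polar day, h₀ = π.
Bracket: h₀ sin ϕ sin δ + cos ϕ cos δ sin h₀ = 3.1416×0.78908×0.85806 + 0.61429×0.51354×0.00000 = 2.127108 + 0.000000 = 2.127108.
Q̄ = (S_0/π) × [bracket] = (1275/π) × 2.127108 = 863.3 W/m².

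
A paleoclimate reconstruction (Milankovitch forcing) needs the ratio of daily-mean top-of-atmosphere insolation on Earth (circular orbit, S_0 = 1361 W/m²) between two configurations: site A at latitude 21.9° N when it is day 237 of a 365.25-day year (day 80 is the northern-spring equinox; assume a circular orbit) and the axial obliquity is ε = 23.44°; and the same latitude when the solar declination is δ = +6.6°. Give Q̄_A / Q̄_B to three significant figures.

Q̄_A / Q̄_B ≈ 1.03

— Configuration A (ϕ=+21.9°):
Solar longitude: L_s = 360° × (237 − 80)/365.25 = 154.743°.
sin δ = sin 23.44° × sin 154.743° = 0.16973, so δ = +9.772°.
cos h₀ = −tan(+21.9°) tan(+9.772°) = -0.0692, h₀ = 1.6401 rad.
Bracket: h₀ sin ϕ sin δ + cos ϕ cos δ sin h₀ = 1.6401×0.37299×0.16973 + 0.92784×0.98549×0.99760 = 0.103831 + 0.912183 = 1.016014.
Q̄ = (S_0/π) × [bracket] = (1361/π) × 1.016014 = 440.16 W/m².
— Configuration B (ϕ=+21.9°):
cos h₀ = −tan(+21.9°) tan(+6.600°) = -0.0465, h₀ = 1.6173 rad.
Bracket: h₀ sin ϕ sin δ + cos ϕ cos δ sin h₀ = 1.6173×0.37299×0.11494 + 0.92784×0.99337×0.99892 = 0.069336 + 0.920693 = 0.990029.
Q̄ = (S_0/π) × [bracket] = (1361/π) × 0.990029 = 428.90 W/m².
Ratio Q̄_A / Q̄_B = 440.16 / 428.90 = 1.026.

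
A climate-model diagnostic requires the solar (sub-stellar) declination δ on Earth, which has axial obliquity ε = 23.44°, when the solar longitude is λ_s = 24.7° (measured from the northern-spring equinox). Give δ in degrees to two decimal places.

δ = +9.57°

sin δ = sin ε · sin λ_s = sin 23.44° × sin 24.7° = 0.166223.
δ = arcsin(0.166223) = +9.57°.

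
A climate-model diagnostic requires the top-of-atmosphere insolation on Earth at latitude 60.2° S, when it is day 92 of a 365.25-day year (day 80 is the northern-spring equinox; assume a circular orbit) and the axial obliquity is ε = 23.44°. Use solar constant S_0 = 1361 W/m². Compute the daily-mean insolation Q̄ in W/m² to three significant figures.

Solar longitude: L_s = 360° × (92 − 80)/365.25 = 11.828°.
sin δ = sin 23.44° × sin 11.828° = 0.08153, so δ = +4.677°.
cos h₀ = −tan(-60.2°) tan(+4.677°) = 0.1428, h₀ = 1.4275 rad.
Bracket: h₀ sin ϕ sin δ + cos ϕ cos δ sin h₀ = 1.4275×-0.86777×0.08153 + 0.49697×0.99667×0.98975 = -0.100995 + 0.490238 = 0.389243.
Q̄ = (S_0/π) × [bracket] = (1361/π) × 0.389243 = 168.6 W/m².

Q̄ ≈ 169 W/m²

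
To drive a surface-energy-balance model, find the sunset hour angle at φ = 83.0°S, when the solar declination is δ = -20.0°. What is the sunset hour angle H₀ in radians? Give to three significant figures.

H₀ = 3.14 rad

Sunrise equation: cos H₀ = −tan φ · tan δ = -2.9643 ≤ −1, so the Sun never sets (polar day) and H₀ = π.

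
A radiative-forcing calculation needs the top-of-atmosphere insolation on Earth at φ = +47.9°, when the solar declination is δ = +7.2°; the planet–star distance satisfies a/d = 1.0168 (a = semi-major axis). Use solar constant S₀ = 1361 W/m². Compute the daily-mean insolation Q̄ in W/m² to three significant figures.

cos H₀ = −tan(+47.9°) tan(+7.200°) = -0.1398, H₀ = 1.7111 rad.
Bracket: H₀ sin φ sin δ + cos φ cos δ sin H₀ = 1.7111×0.74198×0.12533 + 0.67043×0.99211×0.99018 = 0.159119 + 0.658609 = 0.817728.
Inverse-square distance factor (a/d)² = 1.0168² = 1.033882.
Q̄ = (S₀/π) × 1.033882 × [bracket] = (1361/π) × 1.033882 × 0.817728 = 366.3 W/m².

Q̄ ≈ 366 W/m²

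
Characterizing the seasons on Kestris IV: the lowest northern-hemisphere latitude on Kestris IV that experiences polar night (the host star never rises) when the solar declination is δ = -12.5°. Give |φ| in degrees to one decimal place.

|φ| = 77.5°

Polar night requires cos H₀ = −tan φ tan δ ≥ 1, i.e. tan φ tan δ ≤ −1.
The boundary is |tan φ| · |tan δ| = 1, so |φ| = 90° − |δ| = 90° − 12.5° = 77.5° in the northern hemisphere.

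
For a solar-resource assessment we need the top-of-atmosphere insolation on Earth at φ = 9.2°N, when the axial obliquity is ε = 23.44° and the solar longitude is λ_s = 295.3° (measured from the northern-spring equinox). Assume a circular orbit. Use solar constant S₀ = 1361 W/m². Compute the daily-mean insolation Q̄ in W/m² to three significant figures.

Solar declination: sin δ = sin ε · sin λ_s = sin 23.44° × sin 295.3° = -0.35963, so δ = -21.078°.
cos H₀ = −tan(+9.2°) tan(-21.078°) = 0.0624, H₀ = 1.5083 rad.
Bracket: H₀ sin φ sin δ + cos φ cos δ sin H₀ = 1.5083×0.15988×-0.35963 + 0.98714×0.93309×0.99805 = -0.086724 + 0.919294 = 0.832570.
Q̄ = (S₀/π) × [bracket] = (1361/π) × 0.832570 = 360.7 W/m².

Q̄ ≈ 361 W/m²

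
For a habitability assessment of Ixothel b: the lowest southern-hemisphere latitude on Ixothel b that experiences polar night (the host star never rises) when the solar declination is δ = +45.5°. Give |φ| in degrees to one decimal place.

|φ| = 44.5°

Polar night requires cos H₀ = −tan φ tan δ ≥ 1, i.e. tan φ tan δ ≤ −1.
The boundary is |tan φ| · |tan δ| = 1, so |φ| = 90° − |δ| = 90° − 45.5° = 44.5° in the southern hemisphere.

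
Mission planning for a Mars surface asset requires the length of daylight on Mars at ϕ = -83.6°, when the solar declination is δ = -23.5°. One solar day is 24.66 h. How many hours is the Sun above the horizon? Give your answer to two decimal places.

24.66 h

Sunrise equation: cos h₀ = −tan ϕ · tan δ = -3.8764 ≤ −1, so the Sun never sets (polar day) and h₀ = π.
Daylight = 2h₀/(2π) × 24.66 h = (3.1416/π) × 24.66 = 24.66 h.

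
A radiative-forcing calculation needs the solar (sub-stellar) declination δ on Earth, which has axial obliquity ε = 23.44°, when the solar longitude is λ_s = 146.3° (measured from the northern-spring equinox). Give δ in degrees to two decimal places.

sin δ = sin ε · sin λ_s = sin 23.44° × sin 146.3° = 0.220711.
δ = arcsin(0.220711) = +12.75°.

δ = +12.75°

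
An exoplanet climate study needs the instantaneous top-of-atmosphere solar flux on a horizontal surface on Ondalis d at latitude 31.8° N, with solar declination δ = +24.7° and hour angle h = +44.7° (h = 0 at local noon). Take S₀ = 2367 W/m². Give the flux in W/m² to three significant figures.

cos θ_z = sin φ sin δ + cos φ cos δ cos h = 0.220197 + 0.548833 = 0.769030.
Flux = S₀ · cos θ_z = 2367 × 0.769030 = 1820 W/m².

1.82e+03 W/m²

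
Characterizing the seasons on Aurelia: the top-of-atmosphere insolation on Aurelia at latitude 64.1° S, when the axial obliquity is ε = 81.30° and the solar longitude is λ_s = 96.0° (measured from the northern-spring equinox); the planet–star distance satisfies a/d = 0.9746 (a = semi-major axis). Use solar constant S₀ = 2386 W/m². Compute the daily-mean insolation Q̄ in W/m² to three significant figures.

Solar declination: sin δ = sin ε · sin λ_s = sin 81.30° × sin 96.0° = 0.98308, so δ = +79.445°.
cos H₀ = −tan(-64.1°) tan(+79.445°) = 11.0522 ≥ 1 ⇒ polar night, H₀ = 0 and Q̄ = 0.
Inverse-square distance factor (a/d)² = 0.9746² = 0.949845.

Q̄ ≈ 0.00 W/m²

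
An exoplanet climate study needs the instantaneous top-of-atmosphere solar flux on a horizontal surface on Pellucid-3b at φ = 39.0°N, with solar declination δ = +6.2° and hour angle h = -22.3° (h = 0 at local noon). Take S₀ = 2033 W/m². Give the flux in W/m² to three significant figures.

cos θ_z = sin φ sin δ + cos φ cos δ cos h = 0.067966 + 0.714817 = 0.782783.
Flux = S₀ · cos θ_z = 2033 × 0.782783 = 1591 W/m².

1.59e+03 W/m²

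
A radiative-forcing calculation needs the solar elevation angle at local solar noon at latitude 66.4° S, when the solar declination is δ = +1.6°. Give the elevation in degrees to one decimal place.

At local noon the hour angle is zero, so the zenith angle equals |φ − δ| = |-66.4° − (+1.600°)| = 68.000°.
Elevation = 90° − 68.000° = 22.0°.

22.0°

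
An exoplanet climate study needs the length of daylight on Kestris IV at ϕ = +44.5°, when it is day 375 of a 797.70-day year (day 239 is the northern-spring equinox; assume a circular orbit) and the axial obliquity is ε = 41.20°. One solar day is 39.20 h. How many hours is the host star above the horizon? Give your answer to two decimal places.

29.21 h

Solar longitude: L_s = 360° × (375 − 239)/797.70 = 61.376°.
sin δ = sin 41.20° × sin 61.376° = 0.57819, so δ = +35.323°.
cos h₀ = −tan ϕ · tan δ = −tan(+44.5°) × tan(+35.323°) = -0.6964, so h₀ = 2.3411 rad = 134.14°.
Daylight = 2h₀/(2π) × 39.20 h = (2.3411/π) × 39.20 = 29.21 h.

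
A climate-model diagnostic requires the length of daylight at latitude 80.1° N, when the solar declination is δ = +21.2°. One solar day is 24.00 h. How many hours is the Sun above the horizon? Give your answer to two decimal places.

24.00 h

Sunrise equation: cos H₀ = −tan φ · tan δ = -2.2224 ≤ −1, so the Sun never sets (polar day) and H₀ = π.
Daylight = 2H₀/(2π) × 24.00 h = (3.1416/π) × 24.00 = 24.00 h.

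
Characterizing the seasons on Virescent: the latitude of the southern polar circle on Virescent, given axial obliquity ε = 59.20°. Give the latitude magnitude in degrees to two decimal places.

The polar circle is the lowest latitude that experiences at least one full rotation of continuous darkness at the northern-summer solstice; it lies at |ϕ| = 90° − ε = 90° − 59.20° = 30.80°.

30.80°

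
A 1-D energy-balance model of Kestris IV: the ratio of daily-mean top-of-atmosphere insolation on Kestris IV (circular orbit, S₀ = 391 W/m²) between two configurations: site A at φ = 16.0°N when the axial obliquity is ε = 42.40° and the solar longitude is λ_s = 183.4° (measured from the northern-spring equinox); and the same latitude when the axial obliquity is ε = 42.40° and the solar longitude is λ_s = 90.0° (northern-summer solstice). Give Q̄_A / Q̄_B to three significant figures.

Q̄_A / Q̄_B ≈ 0.919

— Configuration A (φ=+16.0°):
Solar declination: sin δ = sin ε · sin λ_s = sin 42.40° × sin 183.4° = -0.03999, so δ = -2.292°.
cos H₀ = −tan(+16.0°) tan(-2.292°) = 0.0115, H₀ = 1.5593 rad.
Bracket: H₀ sin φ sin δ + cos φ cos δ sin H₀ = 1.5593×0.27564×-0.03999 + 0.96126×0.99920×0.99993 = -0.017188 + 0.960424 = 0.943236.
Q̄ = (S₀/π) × [bracket] = (391/π) × 0.943236 = 117.39 W/m².
— Configuration B (φ=+16.0°):
Solar declination: sin δ = sin ε · sin λ_s = sin 42.40° × sin 90.0° = 0.67430, so δ = +42.400°.
cos H₀ = −tan(+16.0°) tan(+42.400°) = -0.2618, H₀ = 1.8357 rad.
Bracket: H₀ sin φ sin δ + cos φ cos δ sin H₀ = 1.8357×0.27564×0.67430 + 0.96126×0.73846×0.96511 = 0.341191 + 0.685085 = 1.026276.
Q̄ = (S₀/π) × [bracket] = (391/π) × 1.026276 = 127.73 W/m².
Ratio Q̄_A / Q̄_B = 117.39 / 127.73 = 0.9190.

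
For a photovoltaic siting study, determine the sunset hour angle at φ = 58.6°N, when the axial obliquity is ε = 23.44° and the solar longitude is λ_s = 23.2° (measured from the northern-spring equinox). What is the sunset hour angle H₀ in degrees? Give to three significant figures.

H₀ = 105°

Solar declination: sin δ = sin ε · sin λ_s = sin 23.44° × sin 23.2° = 0.15671, so δ = +9.016°.
cos H₀ = −tan φ · tan δ = −tan(+58.6°) × tan(+9.016°) = -0.2599, so H₀ = 1.8338 rad = 105.07°.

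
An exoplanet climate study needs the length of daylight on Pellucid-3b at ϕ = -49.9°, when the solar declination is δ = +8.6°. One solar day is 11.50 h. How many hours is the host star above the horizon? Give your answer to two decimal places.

5.09 h

cos h₀ = −tan ϕ · tan δ = −tan(-49.9°) × tan(+8.600°) = 0.1796, so h₀ = 1.3902 rad = 79.65°.
Daylight = 2h₀/(2π) × 11.50 h = (1.3902/π) × 11.50 = 5.09 h.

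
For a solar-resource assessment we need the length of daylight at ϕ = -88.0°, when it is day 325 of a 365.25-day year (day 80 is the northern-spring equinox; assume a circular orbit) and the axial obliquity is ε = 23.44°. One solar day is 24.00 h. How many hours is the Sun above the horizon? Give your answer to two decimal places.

Solar longitude: L_s = 360° × (325 − 80)/365.25 = 241.478°.
sin δ = sin 23.44° × sin 241.478° = -0.34951, so δ = -20.457°.
Sunrise equation: cos h₀ = −tan ϕ · tan δ = -10.6824 ≤ −1, so the Sun never sets (polar day) and h₀ = π.
Daylight = 2h₀/(2π) × 24.00 h = (3.1416/π) × 24.00 = 24.00 h.

24.00 h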